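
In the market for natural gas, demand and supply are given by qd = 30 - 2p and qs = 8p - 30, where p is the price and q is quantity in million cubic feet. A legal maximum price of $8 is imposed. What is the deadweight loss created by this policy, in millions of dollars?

In a free market, 30 - 2p = 8p - 30 gives the equilibrium p* = 6, q* = 18.
Since 8 is above p* = 6, the ceiling does not bind and the free-market outcome prevails.
Since the control does not bind, no trades are prevented and deadweight loss is zero.

0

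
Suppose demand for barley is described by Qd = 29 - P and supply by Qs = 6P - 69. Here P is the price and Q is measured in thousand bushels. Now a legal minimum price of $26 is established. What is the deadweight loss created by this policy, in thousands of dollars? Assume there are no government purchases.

Setting quantity demanded equal to quantity supplied, 29 - P = 6P - 69, gives P* = 14 and Q* = 15.
Because the floor (26) lies above the market-clearing price, it is binding.
At P = 26: Qd = 29 - 26 = 3 and Qs = 6·26 - 69 = 87.
Quantity traded falls to 3. At Q = 3 the demand price is 29 - 3 = 26 and the supply price is (69 + 3)/6 = 12.
Deadweight loss = ½ · (26 - 12) · (15 - 3) = ½ · 14 · 12 = 84.

84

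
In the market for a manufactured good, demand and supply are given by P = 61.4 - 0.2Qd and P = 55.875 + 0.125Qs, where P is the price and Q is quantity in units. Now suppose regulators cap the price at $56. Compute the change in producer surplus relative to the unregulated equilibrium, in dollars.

-18

Rearranging demand gives Qd = 307 - 5P; rearranging supply gives Qs = 8P - 447. In a free market, 307 - 5P = 8P - 447 gives the equilibrium P* = 58, Q* = 17.
Since 56 < 58, the ceiling is binding.
At P = 56: Qd = 307 - 5·56 = 27 and Qs = 8·56 - 447 = 1.
Producer surplus without the control is ½ · (58 - 55.875) · 17 = 18.0625.
With the ceiling, producers sell 1 units at 56, so PS = ½ · (56 - 55.875) · 1 = 0.0625.
Change in producer surplus = 0.0625 - 18.0625 = -18.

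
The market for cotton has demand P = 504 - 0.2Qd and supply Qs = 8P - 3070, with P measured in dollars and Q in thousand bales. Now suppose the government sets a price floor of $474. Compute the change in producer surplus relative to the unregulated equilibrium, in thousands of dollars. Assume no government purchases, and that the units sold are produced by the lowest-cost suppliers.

Rearranging demand gives Qd = 2520 - 5P. Equilibrium: 2520 - 5P = 8P - 3070, so 5590 = 13P and P* = 430, Q* = 370.
Since 474 > 430, the floor is binding.
At P = 474: Qd = 2520 - 5·474 = 150 and Qs = 8·474 - 3070 = 722.
Producer surplus without the control is ½ · (430 - 383.75) · 370 = 8556.25.
With the floor, 150 units are sold at 474. The supply price at Q = 150 is 402.5, so PS = ½ · [(474 - 383.75) + (474 - 402.5)] · 150 = 12131.25.
Change in producer surplus = 12131.25 - 8556.25 = 3575.

3575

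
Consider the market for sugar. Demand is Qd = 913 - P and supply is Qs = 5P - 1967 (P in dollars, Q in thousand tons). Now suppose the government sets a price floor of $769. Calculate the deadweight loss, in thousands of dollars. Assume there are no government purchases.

50112.6

Equilibrium: 913 - P = 5P - 1967, so 2880 = 6P and P* = 480, Q* = 433.
The floor of 769 is above the equilibrium price 480, so it binds.
At P = 769: Qd = 913 - 769 = 144 and Qs = 5·769 - 1967 = 1878.
Quantity traded falls to 144. At Q = 144 the demand price is 913 - 144 = 769 and the supply price is (1967 + 144)/5 = 422.2.
Deadweight loss = ½ · (769 - 422.2) · (433 - 144) = ½ · 346.8 · 289 = 50112.6.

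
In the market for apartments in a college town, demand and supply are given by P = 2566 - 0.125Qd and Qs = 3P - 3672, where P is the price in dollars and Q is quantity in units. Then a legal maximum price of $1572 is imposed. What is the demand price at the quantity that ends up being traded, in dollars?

Rearranging demand gives Qd = 20528 - 8P. Without the control the market clears where 20528 - 8P = 3P - 3672, i.e. P* = 2200 and Q* = 2928.
Since 1572 < 2200, the ceiling is binding.
At P = 1572: Qd = 20528 - 8·1572 = 7952 and Qs = 3·1572 - 3672 = 1044.
Only 1044 units reach the market. On the demand curve, the marginal buyer's willingness to pay at Q = 1044 is (20528 - 1044)/8 = 2435.5.

2435.5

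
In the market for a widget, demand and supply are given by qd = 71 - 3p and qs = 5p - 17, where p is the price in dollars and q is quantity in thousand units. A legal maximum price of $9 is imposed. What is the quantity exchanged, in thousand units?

Equilibrium: 71 - 3p = 5p - 17, so 88 = 8p and p* = 11, q* = 38.
The ceiling of 9 is below the equilibrium price 11, so it binds.
At p = 9: qd = 71 - 3·9 = 44 and qs = 5·9 - 17 = 28.
The quantity actually transacted is the short side, supply: 28.

28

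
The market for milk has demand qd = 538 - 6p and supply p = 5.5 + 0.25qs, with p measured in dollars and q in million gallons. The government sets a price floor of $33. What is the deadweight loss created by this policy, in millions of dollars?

0

Rearranging supply gives qs = 4p - 22. In a free market, 538 - 6p = 4p - 22 gives the equilibrium p* = 56, q* = 202.
The floor of 33 is below the equilibrium price 56, so it is not binding; the market clears at p* = 56, q* = 202.
Since the control does not bind, no trades are prevented and deadweight loss is zero.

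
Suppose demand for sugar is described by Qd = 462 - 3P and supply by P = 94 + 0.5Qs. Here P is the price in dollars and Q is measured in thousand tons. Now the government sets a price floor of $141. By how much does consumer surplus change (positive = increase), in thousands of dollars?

-610.5

Rearranging supply gives Qs = 2P - 188. In a free market, 462 - 3P = 2P - 188 gives the equilibrium P* = 130, Q* = 72.
Because the floor (141) lies above the market-clearing price, it is binding.
At P = 141: Qd = 462 - 3·141 = 39 and Qs = 2·141 - 188 = 94.
Consumer surplus without the control is ½ · (154 - 130) · 72 = 864.
With the floor, consumers buy 39 units at 141, so CS = ½ · (154 - 141) · 39 = 253.5.
Change in consumer surplus = 253.5 - 864 = -610.5.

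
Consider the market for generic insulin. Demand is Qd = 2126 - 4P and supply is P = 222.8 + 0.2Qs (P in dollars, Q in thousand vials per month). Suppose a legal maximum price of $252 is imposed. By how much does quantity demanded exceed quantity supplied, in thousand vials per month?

972

Rearranging supply gives Qs = 5P - 1114. Without the control the market clears where 2126 - 4P = 5P - 1114, i.e. P* = 360 and Q* = 686.
The ceiling of 252 is below the equilibrium price 360, so it binds.
At P = 252: Qd = 2126 - 4·252 = 1118 and Qs = 5·252 - 1114 = 146.
Shortage = Qd - Qs = 1118 - 146 = 972.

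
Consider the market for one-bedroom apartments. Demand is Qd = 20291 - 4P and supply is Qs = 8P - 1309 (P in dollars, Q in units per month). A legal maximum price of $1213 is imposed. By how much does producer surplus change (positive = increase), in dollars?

In a free market, 20291 - 4P = 8P - 1309 gives the equilibrium P* = 1800, Q* = 13091.
The ceiling of 1213 is below the equilibrium price 1800, so it binds.
At P = 1213: Qd = 20291 - 4·1213 = 15439 and Qs = 8·1213 - 1309 = 8395.
Producer surplus without the control is ½ · (1800 - 163.625) · 13091 = 10710892.5625.
With the ceiling, producers sell 8395 units at 1213, so PS = ½ · (1213 - 163.625) · 8395 = 4404751.5625.
Change in producer surplus = 4404751.5625 - 10710892.5625 = -6306141.

-6306141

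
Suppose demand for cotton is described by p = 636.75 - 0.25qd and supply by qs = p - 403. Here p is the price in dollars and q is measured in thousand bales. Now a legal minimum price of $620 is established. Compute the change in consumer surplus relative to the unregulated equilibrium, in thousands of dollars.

-3810

Rearranging demand gives qd = 2547 - 4p. Setting quantity demanded equal to quantity supplied, 2547 - 4p = p - 403, gives p* = 590 and q* = 187.
The floor of 620 is above the equilibrium price 590, so it binds.
At p = 620: qd = 2547 - 4·620 = 67 and qs = 620 - 403 = 217.
Consumer surplus without the control is ½ · (636.75 - 590) · 187 = 4371.125.
With the floor, consumers buy 67 units at 620, so CS = ½ · (636.75 - 620) · 67 = 561.125.
Change in consumer surplus = 561.125 - 4371.125 = -3810.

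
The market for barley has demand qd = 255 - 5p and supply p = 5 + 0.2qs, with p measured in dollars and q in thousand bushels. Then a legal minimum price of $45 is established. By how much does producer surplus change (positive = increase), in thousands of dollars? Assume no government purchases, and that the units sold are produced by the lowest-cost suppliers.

Rearranging supply gives qs = 5p - 25. Without the control the market clears where 255 - 5p = 5p - 25, i.e. p* = 28 and q* = 115.
Since 45 > 28, the floor is binding.
At p = 45: qd = 255 - 5·45 = 30 and qs = 5·45 - 25 = 200.
Producer surplus without the control is ½ · (28 - 5) · 115 = 1322.5.
With the floor, 30 units are sold at 45. The supply price at q = 30 is 11, so PS = ½ · [(45 - 5) + (45 - 11)] · 30 = 1110.
Change in producer surplus = 1110 - 1322.5 = -212.5.

-212.5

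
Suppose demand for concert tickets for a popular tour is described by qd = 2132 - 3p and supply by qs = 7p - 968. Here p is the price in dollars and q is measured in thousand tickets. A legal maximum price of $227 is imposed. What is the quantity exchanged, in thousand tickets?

621

Setting quantity demanded equal to quantity supplied, 2132 - 3p = 7p - 968, gives p* = 310 and q* = 1202.
Since 227 < 310, the ceiling is binding.
At p = 227: qd = 2132 - 3·227 = 1451 and qs = 7·227 - 968 = 621.
The quantity actually transacted is the short side, supply: 621.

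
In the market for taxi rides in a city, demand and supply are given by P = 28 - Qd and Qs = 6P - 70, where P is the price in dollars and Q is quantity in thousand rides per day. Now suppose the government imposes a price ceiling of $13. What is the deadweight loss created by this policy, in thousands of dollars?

Rearranging demand gives Qd = 28 - P. Setting quantity demanded equal to quantity supplied, 28 - P = 6P - 70, gives P* = 14 and Q* = 14.
The ceiling of 13 is below the equilibrium price 14, so it binds.
At P = 13: Qd = 28 - 13 = 15 and Qs = 6·13 - 70 = 8.
Quantity traded falls to 8. At Q = 8 the demand price is 28 - 8 = 20 and the supply price is (70 + 8)/6 = 13.
Deadweight loss = ½ · (20 - 13) · (14 - 8) = ½ · 7 · 6 = 21.

21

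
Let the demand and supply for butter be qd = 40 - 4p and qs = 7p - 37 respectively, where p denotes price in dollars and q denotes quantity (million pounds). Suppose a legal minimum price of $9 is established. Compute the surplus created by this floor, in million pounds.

In a free market, 40 - 4p = 7p - 37 gives the equilibrium p* = 7, q* = 12.
Since 9 > 7, the floor is binding.
At p = 9: qd = 40 - 4·9 = 4 and qs = 7·9 - 37 = 26.
Surplus = qs - qd = 26 - 4 = 22.

22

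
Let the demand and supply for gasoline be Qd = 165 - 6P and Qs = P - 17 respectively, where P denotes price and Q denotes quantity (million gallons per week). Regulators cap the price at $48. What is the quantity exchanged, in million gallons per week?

In a free market, 165 - 6P = P - 17 gives the equilibrium P* = 26, Q* = 9.
The ceiling of 48 is above the equilibrium price 26, so it is not binding; the market clears at P* = 26, Q* = 9.

9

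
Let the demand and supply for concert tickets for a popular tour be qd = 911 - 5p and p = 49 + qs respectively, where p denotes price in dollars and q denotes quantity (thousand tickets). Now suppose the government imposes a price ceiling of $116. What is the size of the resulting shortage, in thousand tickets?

264

Rearranging supply gives qs = p - 49. Setting quantity demanded equal to quantity supplied, 911 - 5p = p - 49, gives p* = 160 and q* = 111.
Because the ceiling (116) lies below the market-clearing price, it is binding.
At p = 116: qd = 911 - 5·116 = 331 and qs = 116 - 49 = 67.
Shortage = qd - qs = 331 - 67 = 264.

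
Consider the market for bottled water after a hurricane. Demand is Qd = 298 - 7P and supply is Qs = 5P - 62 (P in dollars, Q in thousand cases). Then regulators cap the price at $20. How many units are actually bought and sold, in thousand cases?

38

Equilibrium: 298 - 7P = 5P - 62, so 360 = 12P and P* = 30, Q* = 88.
Since 20 < 30, the ceiling is binding.
At P = 20: Qd = 298 - 7·20 = 158 and Qs = 5·20 - 62 = 38.
The quantity actually transacted is the short side, supply: 38.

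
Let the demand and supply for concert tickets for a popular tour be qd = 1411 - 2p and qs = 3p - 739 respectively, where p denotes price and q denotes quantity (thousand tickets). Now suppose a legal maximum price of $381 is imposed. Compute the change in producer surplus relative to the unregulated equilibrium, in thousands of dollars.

-23397.5

Without the control the market clears where 1411 - 2p = 3p - 739, i.e. p* = 430 and q* = 551.
Since 381 < 430, the ceiling is binding.
At p = 381: qd = 1411 - 2·381 = 649 and qs = 3·381 - 739 = 404.
Producer surplus without the control is ½ · (430 - 739/3) · 551 = 303601/6.
With the ceiling, producers sell 404 units at 381, so PS = ½ · (381 - 739/3) · 404 = 81608/3.
Change in producer surplus = 81608/3 - 303601/6 = -23397.5.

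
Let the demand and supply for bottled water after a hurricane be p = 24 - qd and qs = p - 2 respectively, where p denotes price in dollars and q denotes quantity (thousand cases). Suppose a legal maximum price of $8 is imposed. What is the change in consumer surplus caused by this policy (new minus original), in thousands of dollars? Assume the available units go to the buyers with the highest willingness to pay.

17.5

Rearranging demand gives qd = 24 - p. Setting quantity demanded equal to quantity supplied, 24 - p = p - 2, gives p* = 13 and q* = 11.
Because the ceiling (8) lies below the market-clearing price, it is binding.
At p = 8: qd = 24 - 8 = 16 and qs = 8 - 2 = 6.
Consumer surplus without the control is ½ · (24 - 13) · 11 = 60.5.
With the ceiling, 6 units are sold at 8 (assume they go to the highest-value buyers). The demand price at q = 6 is 18, so CS = ½ · [(24 - 8) + (18 - 8)] · 6 = 78.
Change in consumer surplus = 78 - 60.5 = 17.5.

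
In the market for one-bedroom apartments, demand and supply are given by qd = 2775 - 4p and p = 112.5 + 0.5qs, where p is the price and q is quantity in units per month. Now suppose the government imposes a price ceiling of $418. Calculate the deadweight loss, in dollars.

10086

Rearranging supply gives qs = 2p - 225. Without the control the market clears where 2775 - 4p = 2p - 225, i.e. p* = 500 and q* = 775.
Since 418 < 500, the ceiling is binding.
At p = 418: qd = 2775 - 4·418 = 1103 and qs = 2·418 - 225 = 611.
Quantity traded falls to 611. At q = 611 the demand price is (2775 - 611)/4 = 541 and the supply price is (225 + 611)/2 = 418.
Deadweight loss = ½ · (541 - 418) · (775 - 611) = ½ · 123 · 164 = 10086.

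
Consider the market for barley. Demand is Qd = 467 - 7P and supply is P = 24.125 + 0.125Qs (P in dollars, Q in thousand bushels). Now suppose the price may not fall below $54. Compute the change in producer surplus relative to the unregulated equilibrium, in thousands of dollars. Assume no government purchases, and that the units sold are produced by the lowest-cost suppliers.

583.75

Rearranging supply gives Qs = 8P - 193. Setting quantity demanded equal to quantity supplied, 467 - 7P = 8P - 193, gives P* = 44 and Q* = 159.
Because the floor (54) lies above the market-clearing price, it is binding.
At P = 54: Qd = 467 - 7·54 = 89 and Qs = 8·54 - 193 = 239.
Producer surplus without the control is ½ · (44 - 24.125) · 159 = 1580.0625.
With the floor, 89 units are sold at 54. The supply price at Q = 89 is 35.25, so PS = ½ · [(54 - 24.125) + (54 - 35.25)] · 89 = 2163.8125.
Change in producer surplus = 2163.8125 - 1580.0625 = 583.75.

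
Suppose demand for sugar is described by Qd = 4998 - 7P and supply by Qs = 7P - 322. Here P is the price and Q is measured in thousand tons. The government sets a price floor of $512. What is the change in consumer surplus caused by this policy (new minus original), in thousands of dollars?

-247632

In a free market, 4998 - 7P = 7P - 322 gives the equilibrium P* = 380, Q* = 2338.
Because the floor (512) lies above the market-clearing price, it is binding.
At P = 512: Qd = 4998 - 7·512 = 1414 and Qs = 7·512 - 322 = 3262.
Consumer surplus without the control is ½ · (714 - 380) · 2338 = 390446.
With the floor, consumers buy 1414 units at 512, so CS = ½ · (714 - 512) · 1414 = 142814.
Change in consumer surplus = 142814 - 390446 = -247632.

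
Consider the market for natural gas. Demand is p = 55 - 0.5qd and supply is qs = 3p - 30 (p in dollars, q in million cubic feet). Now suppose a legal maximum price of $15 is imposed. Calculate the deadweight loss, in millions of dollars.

633.75

Rearranging demand gives qd = 110 - 2p. Setting quantity demanded equal to quantity supplied, 110 - 2p = 3p - 30, gives p* = 28 and q* = 54.
Because the ceiling (15) lies below the market-clearing price, it is binding.
At p = 15: qd = 110 - 2·15 = 80 and qs = 3·15 - 30 = 15.
Quantity traded falls to 15. At q = 15 the demand price is (110 - 15)/2 = 47.5 and the supply price is (30 + 15)/3 = 15.
Deadweight loss = ½ · (47.5 - 15) · (54 - 15) = ½ · 32.5 · 39 = 633.75.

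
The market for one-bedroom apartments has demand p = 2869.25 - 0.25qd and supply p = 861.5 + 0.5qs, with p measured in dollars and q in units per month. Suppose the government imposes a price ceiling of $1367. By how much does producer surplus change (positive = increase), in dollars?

Rearranging demand gives qd = 11477 - 4p; rearranging supply gives qs = 2p - 1723. Setting quantity demanded equal to quantity supplied, 11477 - 4p = 2p - 1723, gives p* = 2200 and q* = 2677.
The ceiling of 1367 is below the equilibrium price 2200, so it binds.
At p = 1367: qd = 11477 - 4·1367 = 6009 and qs = 2·1367 - 1723 = 1011.
Producer surplus without the control is ½ · (2200 - 861.5) · 2677 = 1791582.25.
With the ceiling, producers sell 1011 units at 1367, so PS = ½ · (1367 - 861.5) · 1011 = 255530.25.
Change in producer surplus = 255530.25 - 1791582.25 = -1536052.

-1536052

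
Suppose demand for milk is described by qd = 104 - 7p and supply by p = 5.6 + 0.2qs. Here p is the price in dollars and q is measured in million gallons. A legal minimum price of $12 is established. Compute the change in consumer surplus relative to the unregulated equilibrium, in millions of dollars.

Rearranging supply gives qs = 5p - 28. Without the control the market clears where 104 - 7p = 5p - 28, i.e. p* = 11 and q* = 27.
The floor of 12 is above the equilibrium price 11, so it binds.
At p = 12: qd = 104 - 7·12 = 20 and qs = 5·12 - 28 = 32.
Consumer surplus without the control is ½ · (104/7 - 11) · 27 = 729/14.
With the floor, consumers buy 20 units at 12, so CS = ½ · (104/7 - 12) · 20 = 200/7.
Change in consumer surplus = 200/7 - 729/14 = -23.5.

-23.5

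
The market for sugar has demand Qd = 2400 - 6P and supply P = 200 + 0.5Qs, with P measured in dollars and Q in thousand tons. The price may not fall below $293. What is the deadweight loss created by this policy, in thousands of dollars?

Rearranging supply gives Qs = 2P - 400. Without the control the market clears where 2400 - 6P = 2P - 400, i.e. P* = 350 and Q* = 300.
Since 293 is below P* = 350, the floor does not bind and the free-market outcome prevails.
Since the control does not bind, no trades are prevented and deadweight loss is zero.

0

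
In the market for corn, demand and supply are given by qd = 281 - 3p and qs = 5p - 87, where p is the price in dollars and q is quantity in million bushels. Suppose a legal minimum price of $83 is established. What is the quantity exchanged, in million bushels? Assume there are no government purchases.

Setting quantity demanded equal to quantity supplied, 281 - 3p = 5p - 87, gives p* = 46 and q* = 143.
The floor of 83 is above the equilibrium price 46, so it binds.
At p = 83: qd = 281 - 3·83 = 32 and qs = 5·83 - 87 = 328.
The quantity actually transacted is the short side, demand: 32.

32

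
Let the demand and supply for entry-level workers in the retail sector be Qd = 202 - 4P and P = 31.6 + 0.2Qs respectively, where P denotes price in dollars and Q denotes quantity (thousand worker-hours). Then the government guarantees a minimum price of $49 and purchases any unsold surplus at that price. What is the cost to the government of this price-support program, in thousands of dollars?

Rearranging supply gives Qs = 5P - 158. Without the control the market clears where 202 - 4P = 5P - 158, i.e. P* = 40 and Q* = 42.
Because the floor (49) lies above the market-clearing price, it is binding.
At P = 49: Qd = 202 - 4·49 = 6 and Qs = 5·49 - 158 = 87.
Surplus = Qs - Qd = 81.
Government expenditure = surplus × support price = 81 × 49 = 3969.

3969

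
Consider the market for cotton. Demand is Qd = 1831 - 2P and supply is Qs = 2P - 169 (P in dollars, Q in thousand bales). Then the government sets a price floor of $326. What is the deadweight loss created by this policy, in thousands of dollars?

0

Equilibrium: 1831 - 2P = 2P - 169, so 2000 = 4P and P* = 500, Q* = 831.
The floor of 326 is below the equilibrium price 500, so it is not binding; the market clears at P* = 500, Q* = 831.
Since the control does not bind, no trades are prevented and deadweight loss is zero.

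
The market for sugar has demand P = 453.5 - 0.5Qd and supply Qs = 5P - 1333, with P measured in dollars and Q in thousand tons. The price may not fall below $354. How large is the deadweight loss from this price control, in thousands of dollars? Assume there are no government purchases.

1618.4

Rearranging demand gives Qd = 907 - 2P. Without the control the market clears where 907 - 2P = 5P - 1333, i.e. P* = 320 and Q* = 267.
The floor of 354 is above the equilibrium price 320, so it binds.
At P = 354: Qd = 907 - 2·354 = 199 and Qs = 5·354 - 1333 = 437.
Quantity traded falls to 199. At Q = 199 the demand price is (907 - 199)/2 = 354 and the supply price is (1333 + 199)/5 = 306.4.
Deadweight loss = ½ · (354 - 306.4) · (267 - 199) = ½ · 47.6 · 68 = 1618.4.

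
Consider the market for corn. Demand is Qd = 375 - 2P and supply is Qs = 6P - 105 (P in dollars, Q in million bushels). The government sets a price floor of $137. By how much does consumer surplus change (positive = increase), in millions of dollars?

-13706

Without the control the market clears where 375 - 2P = 6P - 105, i.e. P* = 60 and Q* = 255.
The floor of 137 is above the equilibrium price 60, so it binds.
At P = 137: Qd = 375 - 2·137 = 101 and Qs = 6·137 - 105 = 717.
Consumer surplus without the control is ½ · (187.5 - 60) · 255 = 16256.25.
With the floor, consumers buy 101 units at 137, so CS = ½ · (187.5 - 137) · 101 = 2550.25.
Change in consumer surplus = 2550.25 - 16256.25 = -13706.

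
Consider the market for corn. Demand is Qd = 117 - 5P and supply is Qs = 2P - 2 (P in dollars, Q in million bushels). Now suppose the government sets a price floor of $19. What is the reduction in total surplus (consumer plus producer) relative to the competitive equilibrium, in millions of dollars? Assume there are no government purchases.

Without the control the market clears where 117 - 5P = 2P - 2, i.e. P* = 17 and Q* = 32.
The floor of 19 is above the equilibrium price 17, so it binds.
At P = 19: Qd = 117 - 5·19 = 22 and Qs = 2·19 - 2 = 36.
Quantity traded falls to 22. At Q = 22 the demand price is (117 - 22)/5 = 19 and the supply price is (2 + 22)/2 = 12.
Deadweight loss = ½ · (19 - 12) · (32 - 22) = ½ · 7 · 10 = 35.

35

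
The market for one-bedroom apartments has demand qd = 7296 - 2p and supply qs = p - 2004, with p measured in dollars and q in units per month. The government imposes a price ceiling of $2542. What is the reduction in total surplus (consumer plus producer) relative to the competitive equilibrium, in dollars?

Equilibrium: 7296 - 2p = p - 2004, so 9300 = 3p and p* = 3100, q* = 1096.
Because the ceiling (2542) lies below the market-clearing price, it is binding.
At p = 2542: qd = 7296 - 2·2542 = 2212 and qs = 2542 - 2004 = 538.
Quantity traded falls to 538. At q = 538 the demand price is (7296 - 538)/2 = 3379 and the supply price is 2004 + 538 = 2542.
Deadweight loss = ½ · (3379 - 2542) · (1096 - 538) = ½ · 837 · 558 = 233523.

233523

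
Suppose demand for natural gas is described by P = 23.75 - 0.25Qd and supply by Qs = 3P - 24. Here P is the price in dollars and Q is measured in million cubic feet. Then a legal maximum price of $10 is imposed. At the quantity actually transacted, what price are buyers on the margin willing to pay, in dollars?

Rearranging demand gives Qd = 95 - 4P. Without the control the market clears where 95 - 4P = 3P - 24, i.e. P* = 17 and Q* = 27.
Since 10 < 17, the ceiling is binding.
At P = 10: Qd = 95 - 4·10 = 55 and Qs = 3·10 - 24 = 6.
Only 6 units reach the market. On the demand curve, the marginal buyer's willingness to pay at Q = 6 is (95 - 6)/4 = 22.25.

22.25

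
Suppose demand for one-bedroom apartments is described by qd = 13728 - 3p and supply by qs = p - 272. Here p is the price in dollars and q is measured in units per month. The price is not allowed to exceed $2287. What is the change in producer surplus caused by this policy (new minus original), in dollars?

-3179879.5

In a free market, 13728 - 3p = p - 272 gives the equilibrium p* = 3500, q* = 3228.
Because the ceiling (2287) lies below the market-clearing price, it is binding.
At p = 2287: qd = 13728 - 3·2287 = 6867 and qs = 2287 - 272 = 2015.
Producer surplus without the control is ½ · (3500 - 272) · 3228 = 5209992.
With the ceiling, producers sell 2015 units at 2287, so PS = ½ · (2287 - 272) · 2015 = 2030112.5.
Change in producer surplus = 2030112.5 - 5209992 = -3179879.5.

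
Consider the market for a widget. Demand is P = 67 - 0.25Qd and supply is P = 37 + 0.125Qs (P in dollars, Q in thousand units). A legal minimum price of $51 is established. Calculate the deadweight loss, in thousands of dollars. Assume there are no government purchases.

Rearranging demand gives Qd = 268 - 4P; rearranging supply gives Qs = 8P - 296. Equilibrium: 268 - 4P = 8P - 296, so 564 = 12P and P* = 47, Q* = 80.
The floor of 51 is above the equilibrium price 47, so it binds.
At P = 51: Qd = 268 - 4·51 = 64 and Qs = 8·51 - 296 = 112.
Quantity traded falls to 64. At Q = 64 the demand price is (268 - 64)/4 = 51 and the supply price is (296 + 64)/8 = 45.
Deadweight loss = ½ · (51 - 45) · (80 - 64) = ½ · 6 · 16 = 48.

48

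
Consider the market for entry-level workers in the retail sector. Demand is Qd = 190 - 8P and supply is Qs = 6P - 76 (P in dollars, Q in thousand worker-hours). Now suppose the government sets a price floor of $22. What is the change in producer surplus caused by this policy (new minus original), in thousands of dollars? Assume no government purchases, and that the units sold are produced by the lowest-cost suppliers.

-6

In a free market, 190 - 8P = 6P - 76 gives the equilibrium P* = 19, Q* = 38.
Since 22 > 19, the floor is binding.
At P = 22: Qd = 190 - 8·22 = 14 and Qs = 6·22 - 76 = 56.
Producer surplus without the control is ½ · (19 - 38/3) · 38 = 361/3.
With the floor, 14 units are sold at 22. The supply price at Q = 14 is 15, so PS = ½ · [(22 - 38/3) + (22 - 15)] · 14 = 343/3.
Change in producer surplus = 343/3 - 361/3 = -6.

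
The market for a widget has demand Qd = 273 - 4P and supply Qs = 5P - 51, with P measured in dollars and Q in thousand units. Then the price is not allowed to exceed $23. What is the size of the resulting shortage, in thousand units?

Setting quantity demanded equal to quantity supplied, 273 - 4P = 5P - 51, gives P* = 36 and Q* = 129.
Since 23 < 36, the ceiling is binding.
At P = 23: Qd = 273 - 4·23 = 181 and Qs = 5·23 - 51 = 64.
Shortage = Qd - Qs = 181 - 64 = 117.

117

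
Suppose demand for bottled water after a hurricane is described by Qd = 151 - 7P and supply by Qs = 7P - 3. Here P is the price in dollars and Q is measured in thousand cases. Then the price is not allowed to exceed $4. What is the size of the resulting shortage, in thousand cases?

98

Setting quantity demanded equal to quantity supplied, 151 - 7P = 7P - 3, gives P* = 11 and Q* = 74.
The ceiling of 4 is below the equilibrium price 11, so it binds.
At P = 4: Qd = 151 - 7·4 = 123 and Qs = 7·4 - 3 = 25.
Shortage = Qd - Qs = 123 - 25 = 98.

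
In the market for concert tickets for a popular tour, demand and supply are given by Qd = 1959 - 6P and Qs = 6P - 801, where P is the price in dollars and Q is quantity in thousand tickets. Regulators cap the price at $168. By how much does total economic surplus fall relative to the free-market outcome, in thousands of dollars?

Without the control the market clears where 1959 - 6P = 6P - 801, i.e. P* = 230 and Q* = 579.
The ceiling of 168 is below the equilibrium price 230, so it binds.
At P = 168: Qd = 1959 - 6·168 = 951 and Qs = 6·168 - 801 = 207.
Quantity traded falls to 207. At Q = 207 the demand price is (1959 - 207)/6 = 292 and the supply price is (801 + 207)/6 = 168.
Deadweight loss = ½ · (292 - 168) · (579 - 207) = ½ · 124 · 372 = 23064.

23064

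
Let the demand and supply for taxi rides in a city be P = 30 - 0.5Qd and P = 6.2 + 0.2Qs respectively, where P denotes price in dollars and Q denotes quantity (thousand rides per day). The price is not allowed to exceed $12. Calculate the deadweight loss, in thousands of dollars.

Rearranging demand gives Qd = 60 - 2P; rearranging supply gives Qs = 5P - 31. Setting quantity demanded equal to quantity supplied, 60 - 2P = 5P - 31, gives P* = 13 and Q* = 34.
Because the ceiling (12) lies below the market-clearing price, it is binding.
At P = 12: Qd = 60 - 2·12 = 36 and Qs = 5·12 - 31 = 29.
Quantity traded falls to 29. At Q = 29 the demand price is (60 - 29)/2 = 15.5 and the supply price is (31 + 29)/5 = 12.
Deadweight loss = ½ · (15.5 - 12) · (34 - 29) = ½ · 3.5 · 5 = 8.75.

8.75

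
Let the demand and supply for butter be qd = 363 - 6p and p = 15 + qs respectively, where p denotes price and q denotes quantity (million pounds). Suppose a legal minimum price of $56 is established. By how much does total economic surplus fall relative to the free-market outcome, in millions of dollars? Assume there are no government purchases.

Rearranging supply gives qs = p - 15. Equilibrium: 363 - 6p = p - 15, so 378 = 7p and p* = 54, q* = 39.
Because the floor (56) lies above the market-clearing price, it is binding.
At p = 56: qd = 363 - 6·56 = 27 and qs = 56 - 15 = 41.
Quantity traded falls to 27. At q = 27 the demand price is (363 - 27)/6 = 56 and the supply price is 15 + 27 = 42.
Deadweight loss = ½ · (56 - 42) · (39 - 27) = ½ · 14 · 12 = 84.

84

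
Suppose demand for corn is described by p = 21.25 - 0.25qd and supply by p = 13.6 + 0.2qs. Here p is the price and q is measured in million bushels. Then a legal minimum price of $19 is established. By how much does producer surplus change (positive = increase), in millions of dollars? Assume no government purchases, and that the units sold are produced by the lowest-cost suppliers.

11.6

Rearranging demand gives qd = 85 - 4p; rearranging supply gives qs = 5p - 68. Equilibrium: 85 - 4p = 5p - 68, so 153 = 9p and p* = 17, q* = 17.
Since 19 > 17, the floor is binding.
At p = 19: qd = 85 - 4·19 = 9 and qs = 5·19 - 68 = 27.
Producer surplus without the control is ½ · (17 - 13.6) · 17 = 28.9.
With the floor, 9 units are sold at 19. The supply price at q = 9 is 15.4, so PS = ½ · [(19 - 13.6) + (19 - 15.4)] · 9 = 40.5.
Change in producer surplus = 40.5 - 28.9 = 11.6.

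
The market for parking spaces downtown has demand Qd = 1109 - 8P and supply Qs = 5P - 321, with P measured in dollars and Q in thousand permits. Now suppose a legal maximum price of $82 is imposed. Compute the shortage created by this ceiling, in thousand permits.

In a free market, 1109 - 8P = 5P - 321 gives the equilibrium P* = 110, Q* = 229.
Because the ceiling (82) lies below the market-clearing price, it is binding.
At P = 82: Qd = 1109 - 8·82 = 453 and Qs = 5·82 - 321 = 89.
Shortage = Qd - Qs = 453 - 89 = 364.

364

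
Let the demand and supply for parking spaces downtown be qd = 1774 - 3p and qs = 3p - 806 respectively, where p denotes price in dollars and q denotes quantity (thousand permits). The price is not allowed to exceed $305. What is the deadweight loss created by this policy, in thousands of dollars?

Setting quantity demanded equal to quantity supplied, 1774 - 3p = 3p - 806, gives p* = 430 and q* = 484.
Since 305 < 430, the ceiling is binding.
At p = 305: qd = 1774 - 3·305 = 859 and qs = 3·305 - 806 = 109.
Quantity traded falls to 109. At q = 109 the demand price is (1774 - 109)/3 = 555 and the supply price is (806 + 109)/3 = 305.
Deadweight loss = ½ · (555 - 305) · (484 - 109) = ½ · 250 · 375 = 46875.

46875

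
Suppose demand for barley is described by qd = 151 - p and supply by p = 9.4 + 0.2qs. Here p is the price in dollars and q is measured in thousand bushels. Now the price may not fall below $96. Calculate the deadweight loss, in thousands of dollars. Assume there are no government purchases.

2381.4

Rearranging supply gives qs = 5p - 47. In a free market, 151 - p = 5p - 47 gives the equilibrium p* = 33, q* = 118.
Because the floor (96) lies above the market-clearing price, it is binding.
At p = 96: qd = 151 - 96 = 55 and qs = 5·96 - 47 = 433.
Quantity traded falls to 55. At q = 55 the demand price is 151 - 55 = 96 and the supply price is (47 + 55)/5 = 20.4.
Deadweight loss = ½ · (96 - 20.4) · (118 - 55) = ½ · 75.6 · 63 = 2381.4.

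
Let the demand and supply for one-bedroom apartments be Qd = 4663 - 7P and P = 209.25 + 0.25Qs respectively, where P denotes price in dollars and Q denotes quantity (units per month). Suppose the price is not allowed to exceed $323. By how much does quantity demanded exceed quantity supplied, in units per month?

Rearranging supply gives Qs = 4P - 837. Without the control the market clears where 4663 - 7P = 4P - 837, i.e. P* = 500 and Q* = 1163.
Because the ceiling (323) lies below the market-clearing price, it is binding.
At P = 323: Qd = 4663 - 7·323 = 2402 and Qs = 4·323 - 837 = 455.
Shortage = Qd - Qs = 2402 - 455 = 1947.

1947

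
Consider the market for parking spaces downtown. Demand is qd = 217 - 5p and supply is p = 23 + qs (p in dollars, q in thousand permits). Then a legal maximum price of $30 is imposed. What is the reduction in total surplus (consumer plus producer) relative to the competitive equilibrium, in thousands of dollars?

60

Rearranging supply gives qs = p - 23. In a free market, 217 - 5p = p - 23 gives the equilibrium p* = 40, q* = 17.
The ceiling of 30 is below the equilibrium price 40, so it binds.
At p = 30: qd = 217 - 5·30 = 67 and qs = 30 - 23 = 7.
Quantity traded falls to 7. At q = 7 the demand price is (217 - 7)/5 = 42 and the supply price is 23 + 7 = 30.
Deadweight loss = ½ · (42 - 30) · (17 - 7) = ½ · 12 · 10 = 60.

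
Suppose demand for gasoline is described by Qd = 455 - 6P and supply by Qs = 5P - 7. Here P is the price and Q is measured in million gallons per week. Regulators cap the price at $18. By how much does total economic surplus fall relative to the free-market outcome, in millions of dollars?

Equilibrium: 455 - 6P = 5P - 7, so 462 = 11P and P* = 42, Q* = 203.
Since 18 < 42, the ceiling is binding.
At P = 18: Qd = 455 - 6·18 = 347 and Qs = 5·18 - 7 = 83.
Quantity traded falls to 83. At Q = 83 the demand price is (455 - 83)/6 = 62 and the supply price is (7 + 83)/5 = 18.
Deadweight loss = ½ · (62 - 18) · (203 - 83) = ½ · 44 · 120 = 2640.

2640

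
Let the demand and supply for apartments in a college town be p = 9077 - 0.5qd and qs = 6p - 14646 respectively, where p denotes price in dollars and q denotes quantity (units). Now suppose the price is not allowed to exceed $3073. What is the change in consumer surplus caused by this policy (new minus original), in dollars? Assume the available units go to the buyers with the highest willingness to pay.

-5598177

Rearranging demand gives qd = 18154 - 2p. Equilibrium: 18154 - 2p = 6p - 14646, so 32800 = 8p and p* = 4100, q* = 9954.
The ceiling of 3073 is below the equilibrium price 4100, so it binds.
At p = 3073: qd = 18154 - 2·3073 = 12008 and qs = 6·3073 - 14646 = 3792.
Consumer surplus without the control is ½ · (9077 - 4100) · 9954 = 24770529.
With the ceiling, 3792 units are sold at 3073 (assume they go to the highest-value buyers). The demand price at q = 3792 is 7181, so CS = ½ · [(9077 - 3073) + (7181 - 3073)] · 3792 = 19172352.
Change in consumer surplus = 19172352 - 24770529 = -5598177.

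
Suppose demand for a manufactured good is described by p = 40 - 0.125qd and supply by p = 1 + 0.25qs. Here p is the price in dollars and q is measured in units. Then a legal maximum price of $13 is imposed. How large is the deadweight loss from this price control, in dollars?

Rearranging demand gives qd = 320 - 8p; rearranging supply gives qs = 4p - 4. Setting quantity demanded equal to quantity supplied, 320 - 8p = 4p - 4, gives p* = 27 and q* = 104.
The ceiling of 13 is below the equilibrium price 27, so it binds.
At p = 13: qd = 320 - 8·13 = 216 and qs = 4·13 - 4 = 48.
Quantity traded falls to 48. At q = 48 the demand price is (320 - 48)/8 = 34 and the supply price is (4 + 48)/4 = 13.
Deadweight loss = ½ · (34 - 13) · (104 - 48) = ½ · 21 · 56 = 588.

588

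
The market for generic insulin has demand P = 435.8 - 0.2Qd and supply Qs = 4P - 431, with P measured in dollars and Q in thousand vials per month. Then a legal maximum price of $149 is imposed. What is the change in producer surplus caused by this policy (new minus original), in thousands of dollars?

-63027

Rearranging demand gives Qd = 2179 - 5P. Without the control the market clears where 2179 - 5P = 4P - 431, i.e. P* = 290 and Q* = 729.
Because the ceiling (149) lies below the market-clearing price, it is binding.
At P = 149: Qd = 2179 - 5·149 = 1434 and Qs = 4·149 - 431 = 165.
Producer surplus without the control is ½ · (290 - 107.75) · 729 = 66430.125.
With the ceiling, producers sell 165 units at 149, so PS = ½ · (149 - 107.75) · 165 = 3403.125.
Change in producer surplus = 3403.125 - 66430.125 = -63027.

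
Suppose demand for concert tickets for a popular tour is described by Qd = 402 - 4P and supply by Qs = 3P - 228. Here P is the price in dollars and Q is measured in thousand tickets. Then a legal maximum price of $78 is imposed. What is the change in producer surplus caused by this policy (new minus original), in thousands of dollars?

-288

In a free market, 402 - 4P = 3P - 228 gives the equilibrium P* = 90, Q* = 42.
Since 78 < 90, the ceiling is binding.
At P = 78: Qd = 402 - 4·78 = 90 and Qs = 3·78 - 228 = 6.
Producer surplus without the control is ½ · (90 - 76) · 42 = 294.
With the ceiling, producers sell 6 units at 78, so PS = ½ · (78 - 76) · 6 = 6.
Change in producer surplus = 6 - 294 = -288.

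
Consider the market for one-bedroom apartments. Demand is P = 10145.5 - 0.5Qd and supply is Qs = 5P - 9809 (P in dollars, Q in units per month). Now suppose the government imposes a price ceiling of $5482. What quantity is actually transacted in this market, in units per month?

11691

Rearranging demand gives Qd = 20291 - 2P. Without the control the market clears where 20291 - 2P = 5P - 9809, i.e. P* = 4300 and Q* = 11691.
The ceiling of 5482 is above the equilibrium price 4300, so it is not binding; the market clears at P* = 4300, Q* = 11691.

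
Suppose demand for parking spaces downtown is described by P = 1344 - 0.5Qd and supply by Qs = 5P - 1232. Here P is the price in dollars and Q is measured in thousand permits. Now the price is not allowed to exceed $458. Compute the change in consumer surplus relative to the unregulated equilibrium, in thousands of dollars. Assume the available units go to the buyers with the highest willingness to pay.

42891

Rearranging demand gives Qd = 2688 - 2P. In a free market, 2688 - 2P = 5P - 1232 gives the equilibrium P* = 560, Q* = 1568.
The ceiling of 458 is below the equilibrium price 560, so it binds.
At P = 458: Qd = 2688 - 2·458 = 1772 and Qs = 5·458 - 1232 = 1058.
Consumer surplus without the control is ½ · (1344 - 560) · 1568 = 614656.
With the ceiling, 1058 units are sold at 458 (assume they go to the highest-value buyers). The demand price at Q = 1058 is 815, so CS = ½ · [(1344 - 458) + (815 - 458)] · 1058 = 657547.
Change in consumer surplus = 657547 - 614656 = 42891.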